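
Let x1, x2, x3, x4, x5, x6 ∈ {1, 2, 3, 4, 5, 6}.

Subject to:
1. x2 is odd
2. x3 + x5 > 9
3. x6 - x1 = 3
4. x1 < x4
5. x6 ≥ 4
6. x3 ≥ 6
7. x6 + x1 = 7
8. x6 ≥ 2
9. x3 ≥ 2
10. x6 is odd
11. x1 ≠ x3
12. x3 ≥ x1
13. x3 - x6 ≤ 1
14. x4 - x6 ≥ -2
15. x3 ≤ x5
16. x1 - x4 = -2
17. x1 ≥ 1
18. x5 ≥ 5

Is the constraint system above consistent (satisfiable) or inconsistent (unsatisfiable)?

Satisfiable

Try x1 = 2, x2 = 5, x3 = 6, x4 = 4, x5 = 6, x6 = 5.
Check constraint 2: x3 + x5 = 12; constraint 3: x6 - x1 = 3; constraint 7: x6 + x1 = 7. The remaining constraints are straightforward to verify.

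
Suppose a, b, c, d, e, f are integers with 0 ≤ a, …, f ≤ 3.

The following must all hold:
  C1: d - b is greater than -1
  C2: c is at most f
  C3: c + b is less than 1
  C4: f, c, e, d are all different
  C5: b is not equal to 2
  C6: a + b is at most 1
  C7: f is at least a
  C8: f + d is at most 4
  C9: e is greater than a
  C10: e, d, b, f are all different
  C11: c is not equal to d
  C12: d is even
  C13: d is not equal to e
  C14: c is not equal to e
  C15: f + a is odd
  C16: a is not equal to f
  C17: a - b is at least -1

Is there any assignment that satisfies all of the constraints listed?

Satisfiable

Try a = 0, b = 0, c = 0, d = 2, e = 3, f = 1.
Check constraint 1: d - b = 2; constraint 3: c + b = 0; constraint 6: a + b = 0. The remaining constraints are straightforward to verify.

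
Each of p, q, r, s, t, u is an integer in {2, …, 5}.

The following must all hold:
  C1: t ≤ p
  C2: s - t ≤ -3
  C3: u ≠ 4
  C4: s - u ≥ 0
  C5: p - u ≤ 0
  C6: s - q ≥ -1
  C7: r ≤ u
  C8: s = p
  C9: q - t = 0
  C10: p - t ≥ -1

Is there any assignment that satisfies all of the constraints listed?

Constraints 2, 4, 5, and 10 give s − u ≥ 0, u − p ≥ 0, p − t ≥ -1, t − s ≥ 3.
Adding all 4 inequalities: the left sides telescope to 0, and the right sides sum to 0 + 0 + (-1) + 3 = 2. So 0 ≥ 2, which is false.

Unsatisfiable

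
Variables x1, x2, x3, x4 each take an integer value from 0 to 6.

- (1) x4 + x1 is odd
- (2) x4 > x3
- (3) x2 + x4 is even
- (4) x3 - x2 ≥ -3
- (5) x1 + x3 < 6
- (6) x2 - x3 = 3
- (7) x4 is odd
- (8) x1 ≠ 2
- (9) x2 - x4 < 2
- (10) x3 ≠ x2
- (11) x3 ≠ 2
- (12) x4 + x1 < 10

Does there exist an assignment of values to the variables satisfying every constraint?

Satisfiable

Setting (x1, x2, x3, x4) = (4, 3, 0, 3) satisfies everything: constraint 4: x3 - x2 = -3; constraint 5: x1 + x3 = 4, and the others follow.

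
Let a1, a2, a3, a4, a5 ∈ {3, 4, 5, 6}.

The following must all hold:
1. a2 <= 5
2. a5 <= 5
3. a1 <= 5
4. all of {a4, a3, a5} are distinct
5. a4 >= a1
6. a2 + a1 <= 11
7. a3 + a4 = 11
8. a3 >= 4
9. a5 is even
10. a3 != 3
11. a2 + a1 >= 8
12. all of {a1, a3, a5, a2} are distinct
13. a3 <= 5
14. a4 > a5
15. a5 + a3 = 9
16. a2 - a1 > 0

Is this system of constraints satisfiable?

Constraints 1, 2, 3, and 13 confine each of a1, a3, a5, a2 to the 3 values {3, …, 5} (the domain already gives each ≥ 3).
Constraint 12 requires all 4 of them to be distinct, but only 3 values are available — impossible by the pigeonhole principle.

Unsatisfiable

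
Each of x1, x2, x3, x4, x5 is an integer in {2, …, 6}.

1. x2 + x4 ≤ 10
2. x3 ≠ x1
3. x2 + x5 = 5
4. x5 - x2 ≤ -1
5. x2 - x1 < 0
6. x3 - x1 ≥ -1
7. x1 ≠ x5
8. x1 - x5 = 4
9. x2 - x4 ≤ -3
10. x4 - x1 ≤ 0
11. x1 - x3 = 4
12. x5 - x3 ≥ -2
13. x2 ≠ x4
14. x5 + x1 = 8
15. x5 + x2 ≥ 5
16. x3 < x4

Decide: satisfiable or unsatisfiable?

Constraints 4, 6, 9, 10, and 12 give x4 − x2 ≥ 3, x2 − x5 ≥ 1, x5 − x3 ≥ -2, x3 − x1 ≥ -1, x1 − x4 ≥ 0.
Adding all 5 inequalities: the left sides telescope to 0, and the right sides sum to 3 + 1 + (-2) + (-1) + 0 = 1. So 0 ≥ 1, which is false.

Unsatisfiable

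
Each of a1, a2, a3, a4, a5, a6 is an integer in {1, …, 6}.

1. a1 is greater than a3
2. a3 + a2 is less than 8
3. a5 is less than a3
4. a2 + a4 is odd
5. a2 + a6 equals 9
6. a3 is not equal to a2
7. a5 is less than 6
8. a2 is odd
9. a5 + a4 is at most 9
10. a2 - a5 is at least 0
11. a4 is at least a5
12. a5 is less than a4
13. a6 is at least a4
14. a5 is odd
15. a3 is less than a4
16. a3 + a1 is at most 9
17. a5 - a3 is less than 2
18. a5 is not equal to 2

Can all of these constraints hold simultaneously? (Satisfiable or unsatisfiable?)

Satisfiable

The assignment a1 = 5, a2 = 3, a3 = 4, a4 = 6, a5 = 3, a6 = 6 works:
  constraint 2 holds since a3 + a2 = 7.
  constraint 5 holds since a2 + a6 = 9.
The rest check out directly.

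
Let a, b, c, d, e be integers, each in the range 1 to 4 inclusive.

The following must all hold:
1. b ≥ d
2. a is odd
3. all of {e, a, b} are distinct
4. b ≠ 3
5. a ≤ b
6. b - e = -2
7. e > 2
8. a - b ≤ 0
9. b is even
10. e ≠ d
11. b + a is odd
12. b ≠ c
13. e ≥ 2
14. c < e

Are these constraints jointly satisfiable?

Setting (a, b, c, d, e) = (1, 2, 3, 1, 4) satisfies everything: constraint 6: b - e = -2; constraint 8: a - b = -1, and the others follow.

Satisfiable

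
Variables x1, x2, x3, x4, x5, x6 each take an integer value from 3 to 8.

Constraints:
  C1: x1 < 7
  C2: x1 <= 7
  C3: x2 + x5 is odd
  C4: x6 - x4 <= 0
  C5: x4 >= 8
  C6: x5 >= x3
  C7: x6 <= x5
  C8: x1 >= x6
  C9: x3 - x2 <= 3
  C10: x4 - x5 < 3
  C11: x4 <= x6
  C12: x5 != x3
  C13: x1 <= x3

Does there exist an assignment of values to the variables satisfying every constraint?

From constraints 5 and 11: x6 ≥ x4 and x4 ≥ 8, so x6 ≥ 8. From constraints 2 and 8: x6 ≤ x1 and x1 ≤ 7, so x6 ≤ 7. But 7 < 8, so no value of x6 works.

Unsatisfiable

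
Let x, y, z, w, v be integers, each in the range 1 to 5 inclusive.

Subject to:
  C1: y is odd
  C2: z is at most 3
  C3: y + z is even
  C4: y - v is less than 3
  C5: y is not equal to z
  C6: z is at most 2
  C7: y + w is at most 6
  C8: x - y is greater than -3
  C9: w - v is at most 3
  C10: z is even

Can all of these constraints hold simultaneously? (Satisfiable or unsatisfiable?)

Unsatisfiable

Constraint 1 makes y odd and constraint 10 makes z even, so y + z must be odd. Constraint 3 says y + z is even — contradiction.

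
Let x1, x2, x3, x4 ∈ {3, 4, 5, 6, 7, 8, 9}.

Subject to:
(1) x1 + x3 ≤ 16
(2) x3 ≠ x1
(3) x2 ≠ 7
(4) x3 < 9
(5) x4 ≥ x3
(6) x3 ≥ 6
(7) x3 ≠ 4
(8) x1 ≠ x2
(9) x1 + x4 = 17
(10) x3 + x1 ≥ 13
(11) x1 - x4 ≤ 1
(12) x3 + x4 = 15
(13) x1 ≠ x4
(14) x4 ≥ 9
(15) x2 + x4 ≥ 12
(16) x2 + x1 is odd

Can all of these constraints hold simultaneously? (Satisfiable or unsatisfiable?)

Satisfiable

Try x1 = 8, x2 = 5, x3 = 6, x4 = 9.
Check constraint 1: x1 + x3 = 14; constraint 9: x1 + x4 = 17; constraint 10: x3 + x1 = 14. The remaining constraints are straightforward to verify.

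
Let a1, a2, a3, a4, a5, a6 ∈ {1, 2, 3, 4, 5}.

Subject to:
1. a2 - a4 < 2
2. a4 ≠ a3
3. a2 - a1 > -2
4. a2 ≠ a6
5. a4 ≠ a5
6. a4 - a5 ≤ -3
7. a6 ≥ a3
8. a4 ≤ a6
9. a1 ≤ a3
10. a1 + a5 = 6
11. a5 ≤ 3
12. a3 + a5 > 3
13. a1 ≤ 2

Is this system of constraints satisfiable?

Unsatisfiable

From constraint 13: a1 ≤ 2. From constraint 11: a5 ≤ 3. Hence a1 + a5 ≤ 5. But constraint 10 requires a1 + a5 = 6, and 6 > 5. Contradiction.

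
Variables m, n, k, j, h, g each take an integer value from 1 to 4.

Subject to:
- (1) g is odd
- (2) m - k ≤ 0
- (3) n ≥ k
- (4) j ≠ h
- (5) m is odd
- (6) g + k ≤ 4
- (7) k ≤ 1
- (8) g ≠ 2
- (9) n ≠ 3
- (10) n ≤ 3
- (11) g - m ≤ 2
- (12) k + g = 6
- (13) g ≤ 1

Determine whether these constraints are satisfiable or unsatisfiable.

From constraints 3 and 10: k ≤ n ≤ 3. From constraint 13: g ≤ 1. Hence k + g ≤ 4. But constraint 12 requires k + g = 6, and 6 > 4. Contradiction.

Unsatisfiable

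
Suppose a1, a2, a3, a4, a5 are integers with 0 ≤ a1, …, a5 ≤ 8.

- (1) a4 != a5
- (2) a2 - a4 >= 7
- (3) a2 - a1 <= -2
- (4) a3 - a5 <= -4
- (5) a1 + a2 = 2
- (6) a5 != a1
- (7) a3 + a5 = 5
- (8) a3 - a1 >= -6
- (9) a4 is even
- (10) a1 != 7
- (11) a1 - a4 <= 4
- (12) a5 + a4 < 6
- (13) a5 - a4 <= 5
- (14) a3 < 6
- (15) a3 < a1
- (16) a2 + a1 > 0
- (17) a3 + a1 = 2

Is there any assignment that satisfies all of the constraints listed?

Unsatisfiable

Constraints 2, 3, 4, 8, and 13 give a4 − a5 ≥ -5, a5 − a3 ≥ 4, a3 − a1 ≥ -6, a1 − a2 ≥ 2, a2 − a4 ≥ 7.
Adding all 5 inequalities: the left sides telescope to 0, and the right sides sum to (-5) + 4 + (-6) + 2 + 7 = 2. So 0 ≥ 2, which is false.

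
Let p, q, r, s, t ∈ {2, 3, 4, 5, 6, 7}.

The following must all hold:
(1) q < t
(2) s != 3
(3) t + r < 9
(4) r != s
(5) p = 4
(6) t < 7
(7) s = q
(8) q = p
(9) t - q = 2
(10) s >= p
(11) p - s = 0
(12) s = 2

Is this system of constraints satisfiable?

Constraint 12 fixes s = 2 and constraint 5 fixes p = 4. Constraints 7 and 8 give s = q = p, so s = p. But 2 ≠ 4 — contradiction.

Unsatisfiable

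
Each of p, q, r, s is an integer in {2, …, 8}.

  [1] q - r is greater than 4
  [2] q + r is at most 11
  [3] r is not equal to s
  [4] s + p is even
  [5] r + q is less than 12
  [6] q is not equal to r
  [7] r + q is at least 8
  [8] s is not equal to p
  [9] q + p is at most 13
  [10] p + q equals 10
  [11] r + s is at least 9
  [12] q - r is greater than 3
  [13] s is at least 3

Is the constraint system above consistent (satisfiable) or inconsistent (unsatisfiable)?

One satisfying assignment is p = 2, q = 8, r = 2, s = 8.
For the less obvious constraints — constraint 1: q - r = 6; constraint 2: q + r = 10 — and the others hold by inspection.

Satisfiable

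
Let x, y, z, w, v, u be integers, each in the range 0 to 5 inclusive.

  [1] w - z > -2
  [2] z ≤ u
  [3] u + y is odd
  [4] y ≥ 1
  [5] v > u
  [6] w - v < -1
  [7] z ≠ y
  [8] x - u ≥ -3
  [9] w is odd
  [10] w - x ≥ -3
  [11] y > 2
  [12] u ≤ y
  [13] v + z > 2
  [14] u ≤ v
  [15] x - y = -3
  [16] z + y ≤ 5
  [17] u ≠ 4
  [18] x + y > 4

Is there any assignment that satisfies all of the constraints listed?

Satisfiable

Setting (x, y, z, w, v, u) = (1, 4, 0, 1, 4, 1) satisfies everything: constraint 1: w - z = 1; constraint 6: w - v = -3; constraint 8: x - u = 0, and the others follow.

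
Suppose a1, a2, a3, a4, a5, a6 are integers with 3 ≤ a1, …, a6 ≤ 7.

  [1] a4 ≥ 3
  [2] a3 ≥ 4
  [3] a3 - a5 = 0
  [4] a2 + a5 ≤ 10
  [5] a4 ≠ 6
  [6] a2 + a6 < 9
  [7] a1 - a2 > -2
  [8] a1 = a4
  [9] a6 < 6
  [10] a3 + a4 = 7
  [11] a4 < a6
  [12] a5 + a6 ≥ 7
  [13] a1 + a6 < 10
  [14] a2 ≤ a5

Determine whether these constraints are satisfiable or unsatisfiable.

Setting (a1, a2, a3, a4, a5, a6) = (3, 3, 4, 3, 4, 5) satisfies everything: constraint 3: a3 - a5 = 0; constraint 4: a2 + a5 = 7, and the others follow.

Satisfiable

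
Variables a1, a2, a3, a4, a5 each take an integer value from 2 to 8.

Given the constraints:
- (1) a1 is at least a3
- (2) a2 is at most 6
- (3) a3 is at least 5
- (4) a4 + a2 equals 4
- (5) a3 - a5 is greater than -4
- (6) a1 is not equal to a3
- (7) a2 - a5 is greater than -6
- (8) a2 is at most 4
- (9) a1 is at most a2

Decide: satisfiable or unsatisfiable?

Unsatisfiable

From constraints 1 and 3: a1 ≥ a3 and a3 ≥ 5, so a1 ≥ 5. From constraints 8 and 9: a1 ≤ a2 and a2 ≤ 4, so a1 ≤ 4. But 4 < 5, so no value of a1 works.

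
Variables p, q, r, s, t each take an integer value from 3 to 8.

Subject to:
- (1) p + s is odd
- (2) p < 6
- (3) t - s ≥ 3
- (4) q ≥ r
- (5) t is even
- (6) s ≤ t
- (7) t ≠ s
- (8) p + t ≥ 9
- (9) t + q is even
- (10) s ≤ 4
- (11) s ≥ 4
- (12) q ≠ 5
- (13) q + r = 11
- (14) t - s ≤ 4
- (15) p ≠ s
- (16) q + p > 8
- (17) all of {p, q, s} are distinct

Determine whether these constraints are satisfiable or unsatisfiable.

Satisfiable

Setting (p, q, r, s, t) = (3, 8, 3, 4, 8) satisfies everything: constraint 3: t - s = 4; constraint 8: p + t = 11; constraint 13: q + r = 11, and the others follow.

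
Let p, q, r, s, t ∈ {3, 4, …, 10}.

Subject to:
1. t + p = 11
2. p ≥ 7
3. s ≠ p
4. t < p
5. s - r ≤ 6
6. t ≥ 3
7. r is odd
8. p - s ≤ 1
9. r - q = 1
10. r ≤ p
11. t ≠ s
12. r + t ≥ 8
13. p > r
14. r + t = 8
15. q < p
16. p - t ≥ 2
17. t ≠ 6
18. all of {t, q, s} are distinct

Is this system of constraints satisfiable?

Satisfiable

Take p = 8, q = 4, r = 5, s = 10, t = 3. Then constraint 1: t + p = 11; constraint 5: s - r = 5, and every other listed constraint is also met.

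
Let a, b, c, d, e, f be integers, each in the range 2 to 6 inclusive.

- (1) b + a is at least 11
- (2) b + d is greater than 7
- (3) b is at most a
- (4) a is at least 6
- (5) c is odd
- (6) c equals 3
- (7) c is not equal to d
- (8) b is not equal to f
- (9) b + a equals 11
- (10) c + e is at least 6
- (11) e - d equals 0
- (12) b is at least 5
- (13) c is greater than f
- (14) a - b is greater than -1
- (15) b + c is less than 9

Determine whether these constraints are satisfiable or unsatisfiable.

One satisfying assignment is a = 6, b = 5, c = 3, d = 4, e = 4, f = 2.
For the less obvious constraints — constraint 1: b + a = 11; constraint 2: b + d = 9 — and the others hold by inspection.

Satisfiable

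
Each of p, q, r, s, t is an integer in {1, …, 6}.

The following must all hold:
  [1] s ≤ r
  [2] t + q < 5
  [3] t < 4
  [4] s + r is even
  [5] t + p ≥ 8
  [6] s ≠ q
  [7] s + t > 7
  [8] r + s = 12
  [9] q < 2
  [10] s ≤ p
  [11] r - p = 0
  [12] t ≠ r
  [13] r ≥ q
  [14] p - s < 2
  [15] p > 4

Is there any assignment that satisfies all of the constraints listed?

Satisfiable

One satisfying assignment is p = 6, q = 1, r = 6, s = 6, t = 3.
For the less obvious constraints — constraint 2: t + q = 4; constraint 5: t + p = 9; constraint 7: s + t = 9 — and the others hold by inspection.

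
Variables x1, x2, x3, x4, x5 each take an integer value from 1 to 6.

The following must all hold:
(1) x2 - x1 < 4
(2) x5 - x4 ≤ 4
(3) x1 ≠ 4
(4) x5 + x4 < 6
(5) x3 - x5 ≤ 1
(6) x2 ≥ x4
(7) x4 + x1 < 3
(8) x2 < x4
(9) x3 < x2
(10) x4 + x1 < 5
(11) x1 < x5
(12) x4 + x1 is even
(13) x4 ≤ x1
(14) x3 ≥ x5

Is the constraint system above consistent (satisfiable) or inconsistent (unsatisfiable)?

Unsatisfiable

Constraints 8, 9, 11, 13, and 14 give x2 < x4, x4 ≤ x1, x1 < x5, x5 ≤ x3, x3 < x2. Chaining: x2 < x4 ≤ x1 < x5 ≤ x3 < x2, which forces x2 < x2 — impossible.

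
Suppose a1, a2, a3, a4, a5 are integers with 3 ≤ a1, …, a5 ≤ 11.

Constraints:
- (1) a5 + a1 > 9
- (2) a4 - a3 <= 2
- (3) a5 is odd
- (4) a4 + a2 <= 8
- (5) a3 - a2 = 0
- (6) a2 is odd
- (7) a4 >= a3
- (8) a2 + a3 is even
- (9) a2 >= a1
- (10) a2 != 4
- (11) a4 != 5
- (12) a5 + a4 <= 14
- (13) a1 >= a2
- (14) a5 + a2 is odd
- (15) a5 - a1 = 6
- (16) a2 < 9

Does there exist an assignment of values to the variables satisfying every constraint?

Constraint 3 makes a5 odd and constraint 6 makes a2 odd, so a5 + a2 must be even. Constraint 14 says a5 + a2 is odd — contradiction.

Unsatisfiable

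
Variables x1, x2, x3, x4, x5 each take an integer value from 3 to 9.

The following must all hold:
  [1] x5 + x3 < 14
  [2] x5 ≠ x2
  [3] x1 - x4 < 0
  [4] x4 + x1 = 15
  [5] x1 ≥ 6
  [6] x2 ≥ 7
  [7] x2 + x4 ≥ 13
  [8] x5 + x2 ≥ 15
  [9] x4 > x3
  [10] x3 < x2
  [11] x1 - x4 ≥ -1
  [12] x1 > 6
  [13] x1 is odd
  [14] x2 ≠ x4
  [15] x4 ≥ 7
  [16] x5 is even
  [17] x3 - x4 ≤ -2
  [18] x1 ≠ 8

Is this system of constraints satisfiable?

One satisfying assignment is x1 = 7, x2 = 7, x3 = 3, x4 = 8, x5 = 8.
For the less obvious constraints — constraint 1: x5 + x3 = 11; constraint 3: x1 - x4 = -1 — and the others hold by inspection.

Satisfiable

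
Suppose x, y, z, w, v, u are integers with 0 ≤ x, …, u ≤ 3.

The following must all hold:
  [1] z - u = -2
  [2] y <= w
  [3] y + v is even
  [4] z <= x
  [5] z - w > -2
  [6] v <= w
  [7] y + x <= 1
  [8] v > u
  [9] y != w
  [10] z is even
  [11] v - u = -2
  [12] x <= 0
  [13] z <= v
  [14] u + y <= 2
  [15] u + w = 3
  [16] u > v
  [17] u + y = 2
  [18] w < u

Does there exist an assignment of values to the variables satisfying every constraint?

Unsatisfiable

Constraints 6, 8, and 18 give u < v, v ≤ w, w < u. Chaining: u < v ≤ w < u, which forces u < u — impossible.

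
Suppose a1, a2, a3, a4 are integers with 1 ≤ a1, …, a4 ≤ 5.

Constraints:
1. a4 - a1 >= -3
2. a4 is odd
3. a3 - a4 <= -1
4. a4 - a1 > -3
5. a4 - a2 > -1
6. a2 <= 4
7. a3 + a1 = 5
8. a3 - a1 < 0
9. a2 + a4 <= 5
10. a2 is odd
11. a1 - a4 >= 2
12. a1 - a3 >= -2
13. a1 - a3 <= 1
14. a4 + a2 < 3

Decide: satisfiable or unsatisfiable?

Constraints 3, 11, and 13 give a1 − a4 ≥ 2, a4 − a3 ≥ 1, a3 − a1 ≥ -1.
Adding all 3 inequalities: the left sides telescope to 0, and the right sides sum to 2 + 1 + (-1) = 2. So 0 ≥ 2, which is false.

Unsatisfiable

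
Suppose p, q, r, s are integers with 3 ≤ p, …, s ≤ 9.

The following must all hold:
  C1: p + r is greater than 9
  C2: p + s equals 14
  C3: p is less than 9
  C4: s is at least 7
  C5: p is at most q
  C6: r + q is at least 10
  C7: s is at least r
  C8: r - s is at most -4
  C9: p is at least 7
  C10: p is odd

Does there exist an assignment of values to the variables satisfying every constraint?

Satisfiable

Setting (p, q, r, s) = (7, 8, 3, 7) satisfies everything: constraint 1: p + r = 10; constraint 2: p + s = 14; constraint 6: r + q = 11, and the others follow.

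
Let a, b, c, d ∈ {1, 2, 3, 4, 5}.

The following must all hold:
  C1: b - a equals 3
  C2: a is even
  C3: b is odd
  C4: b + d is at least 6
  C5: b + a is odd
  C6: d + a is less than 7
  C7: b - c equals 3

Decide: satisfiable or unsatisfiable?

Setting (a, b, c, d) = (2, 5, 2, 4) satisfies everything: constraint 1: b - a = 3; constraint 4: b + d = 9, and the others follow.

Satisfiable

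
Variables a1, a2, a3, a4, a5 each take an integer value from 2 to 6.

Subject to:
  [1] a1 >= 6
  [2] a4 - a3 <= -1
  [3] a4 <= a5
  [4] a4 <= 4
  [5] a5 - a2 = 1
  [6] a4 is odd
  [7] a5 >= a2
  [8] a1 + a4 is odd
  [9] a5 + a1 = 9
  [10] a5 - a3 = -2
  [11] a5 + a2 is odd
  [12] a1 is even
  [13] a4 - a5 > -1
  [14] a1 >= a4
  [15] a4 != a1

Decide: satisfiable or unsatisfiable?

Setting (a1, a2, a3, a4, a5) = (6, 2, 5, 3, 3) satisfies everything: constraint 2: a4 - a3 = -2; constraint 5: a5 - a2 = 1, and the others follow.

Satisfiable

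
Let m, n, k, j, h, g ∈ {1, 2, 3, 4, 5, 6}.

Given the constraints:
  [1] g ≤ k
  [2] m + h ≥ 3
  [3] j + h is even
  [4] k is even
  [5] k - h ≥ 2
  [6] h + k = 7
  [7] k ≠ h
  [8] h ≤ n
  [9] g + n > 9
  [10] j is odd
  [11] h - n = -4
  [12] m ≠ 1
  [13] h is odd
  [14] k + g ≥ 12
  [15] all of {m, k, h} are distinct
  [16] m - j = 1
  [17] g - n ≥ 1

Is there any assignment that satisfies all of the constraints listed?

Satisfiable

Setting (m, n, k, j, h, g) = (4, 5, 6, 3, 1, 6) satisfies everything: constraint 2: m + h = 5; constraint 5: k - h = 5; constraint 6: h + k = 7, and the others follow.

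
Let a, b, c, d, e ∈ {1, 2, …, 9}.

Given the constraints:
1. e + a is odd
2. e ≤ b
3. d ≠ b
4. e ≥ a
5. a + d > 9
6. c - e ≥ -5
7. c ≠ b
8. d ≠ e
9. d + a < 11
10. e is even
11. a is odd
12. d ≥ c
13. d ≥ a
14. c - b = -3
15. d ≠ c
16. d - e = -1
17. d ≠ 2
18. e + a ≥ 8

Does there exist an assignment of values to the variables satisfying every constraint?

Satisfiable

Try a = 5, b = 7, c = 4, d = 5, e = 6.
Check constraint 5: a + d = 10; constraint 6: c - e = -2; constraint 9: d + a = 10. The remaining constraints are straightforward to verify.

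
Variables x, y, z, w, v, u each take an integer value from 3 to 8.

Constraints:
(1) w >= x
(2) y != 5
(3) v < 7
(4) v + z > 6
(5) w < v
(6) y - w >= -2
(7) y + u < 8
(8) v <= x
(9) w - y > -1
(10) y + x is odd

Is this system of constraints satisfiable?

Unsatisfiable

Constraints 1, 5, and 8 give w < v, v ≤ x, x ≤ w. Chaining: w < v ≤ x ≤ w, which forces w < w — impossible.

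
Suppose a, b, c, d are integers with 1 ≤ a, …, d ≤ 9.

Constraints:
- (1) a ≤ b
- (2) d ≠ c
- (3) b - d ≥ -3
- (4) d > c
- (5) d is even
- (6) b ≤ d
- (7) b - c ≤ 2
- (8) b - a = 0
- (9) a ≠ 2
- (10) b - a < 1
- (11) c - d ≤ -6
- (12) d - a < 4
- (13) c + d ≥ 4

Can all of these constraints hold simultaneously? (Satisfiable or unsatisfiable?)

Unsatisfiable

Constraints 3, 7, and 11 give c − b ≥ -2, b − d ≥ -3, d − c ≥ 6.
Adding all 3 inequalities: the left sides telescope to 0, and the right sides sum to (-2) + (-3) + 6 = 1. So 0 ≥ 1, which is false.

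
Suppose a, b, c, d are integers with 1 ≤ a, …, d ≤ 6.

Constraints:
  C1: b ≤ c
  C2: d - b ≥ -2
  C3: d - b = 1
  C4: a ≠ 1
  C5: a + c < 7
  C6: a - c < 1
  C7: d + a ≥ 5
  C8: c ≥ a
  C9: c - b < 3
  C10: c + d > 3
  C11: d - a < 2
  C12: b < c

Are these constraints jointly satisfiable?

Take a = 3, b = 1, c = 3, d = 2. Then constraint 2: d - b = 1; constraint 3: d - b = 1; constraint 5: a + c = 6, and every other listed constraint is also met.

Satisfiable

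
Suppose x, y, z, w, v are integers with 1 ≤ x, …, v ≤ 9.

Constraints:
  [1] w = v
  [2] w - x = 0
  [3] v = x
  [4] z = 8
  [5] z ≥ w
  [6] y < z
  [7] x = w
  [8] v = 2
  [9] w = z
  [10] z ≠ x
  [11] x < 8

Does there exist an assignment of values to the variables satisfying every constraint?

Unsatisfiable

Constraint 8 fixes v = 2 and constraint 4 fixes z = 8. Constraints 3, 7, and 9 give v = x = w = z, so v = z. But 2 ≠ 8 — contradiction.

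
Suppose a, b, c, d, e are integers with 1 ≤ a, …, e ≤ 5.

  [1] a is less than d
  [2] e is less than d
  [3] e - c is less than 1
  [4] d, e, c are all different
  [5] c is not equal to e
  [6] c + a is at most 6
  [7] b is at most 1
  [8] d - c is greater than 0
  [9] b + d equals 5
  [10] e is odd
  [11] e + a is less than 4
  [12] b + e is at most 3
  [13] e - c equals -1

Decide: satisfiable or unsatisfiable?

Satisfiable

Setting (a, b, c, d, e) = (1, 1, 2, 4, 1) satisfies everything: constraint 3: e - c = -1; constraint 6: c + a = 3, and the others follow.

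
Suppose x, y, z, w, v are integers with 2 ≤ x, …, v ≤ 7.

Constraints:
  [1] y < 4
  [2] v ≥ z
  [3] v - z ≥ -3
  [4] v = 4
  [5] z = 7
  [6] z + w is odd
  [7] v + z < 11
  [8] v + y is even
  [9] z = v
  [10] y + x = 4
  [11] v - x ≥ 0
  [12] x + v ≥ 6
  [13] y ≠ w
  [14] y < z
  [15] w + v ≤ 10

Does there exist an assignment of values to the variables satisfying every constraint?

Constraint 5 fixes z = 7 and constraint 4 fixes v = 4, but constraint 9 requires z = v. Since 7 ≠ 4, contradiction.

Unsatisfiable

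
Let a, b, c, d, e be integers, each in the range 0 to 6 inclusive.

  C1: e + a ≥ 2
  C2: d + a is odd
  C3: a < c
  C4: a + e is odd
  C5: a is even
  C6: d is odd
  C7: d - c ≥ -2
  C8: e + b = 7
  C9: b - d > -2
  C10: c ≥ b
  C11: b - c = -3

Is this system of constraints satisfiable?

Satisfiable

Take a = 0, b = 2, c = 5, d = 3, e = 5. Then constraint 1: e + a = 5; constraint 7: d - c = -2, and every other listed constraint is also met.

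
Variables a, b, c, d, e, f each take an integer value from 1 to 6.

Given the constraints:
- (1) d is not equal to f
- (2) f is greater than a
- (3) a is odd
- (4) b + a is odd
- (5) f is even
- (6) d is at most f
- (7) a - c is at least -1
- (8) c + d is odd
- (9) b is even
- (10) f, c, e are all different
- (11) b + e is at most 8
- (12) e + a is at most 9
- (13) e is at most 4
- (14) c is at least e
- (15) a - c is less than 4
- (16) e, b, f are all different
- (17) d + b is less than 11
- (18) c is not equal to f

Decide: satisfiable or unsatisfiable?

Satisfiable

One satisfying assignment is a = 5, b = 4, c = 4, d = 5, e = 1, f = 6.
For the less obvious constraints — constraint 7: a - c = 1; constraint 11: b + e = 5; constraint 12: e + a = 6 — and the others hold by inspection.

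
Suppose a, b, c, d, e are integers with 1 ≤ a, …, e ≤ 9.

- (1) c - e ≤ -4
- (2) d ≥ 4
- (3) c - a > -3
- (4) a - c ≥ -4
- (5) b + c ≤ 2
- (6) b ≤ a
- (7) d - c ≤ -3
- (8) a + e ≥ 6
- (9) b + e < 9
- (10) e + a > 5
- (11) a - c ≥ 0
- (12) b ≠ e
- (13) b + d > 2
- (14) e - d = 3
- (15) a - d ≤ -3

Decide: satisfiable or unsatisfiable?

Constraints 4, 7, and 15 give c − d ≥ 3, d − a ≥ 3, a − c ≥ -4.
Adding all 3 inequalities: the left sides telescope to 0, and the right sides sum to 3 + 3 + (-4) = 2. So 0 ≥ 2, which is false.

Unsatisfiable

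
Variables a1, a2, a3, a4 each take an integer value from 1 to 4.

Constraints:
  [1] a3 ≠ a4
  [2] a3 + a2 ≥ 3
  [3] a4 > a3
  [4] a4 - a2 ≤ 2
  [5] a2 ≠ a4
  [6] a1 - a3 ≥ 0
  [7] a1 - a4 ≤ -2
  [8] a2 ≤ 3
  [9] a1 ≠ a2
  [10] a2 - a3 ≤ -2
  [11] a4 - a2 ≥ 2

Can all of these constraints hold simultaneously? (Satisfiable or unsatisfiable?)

Constraints 4, 6, 7, and 10 give a1 − a3 ≥ 0, a3 − a2 ≥ 2, a2 − a4 ≥ -2, a4 − a1 ≥ 2.
Adding all 4 inequalities: the left sides telescope to 0, and the right sides sum to 0 + 2 + (-2) + 2 = 2. So 0 ≥ 2, which is false.

Unsatisfiable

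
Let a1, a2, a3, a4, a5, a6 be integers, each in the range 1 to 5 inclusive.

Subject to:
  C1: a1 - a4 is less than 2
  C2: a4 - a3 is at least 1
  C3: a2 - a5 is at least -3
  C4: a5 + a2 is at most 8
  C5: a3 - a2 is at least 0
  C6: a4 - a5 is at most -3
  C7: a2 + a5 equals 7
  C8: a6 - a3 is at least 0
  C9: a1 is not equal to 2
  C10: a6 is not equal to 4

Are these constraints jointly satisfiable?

Constraints 2, 3, 5, and 6 give a2 − a5 ≥ -3, a5 − a4 ≥ 3, a4 − a3 ≥ 1, a3 − a2 ≥ 0.
Adding all 4 inequalities: the left sides telescope to 0, and the right sides sum to (-3) + 3 + 1 + 0 = 1. So 0 ≥ 1, which is false.

Unsatisfiable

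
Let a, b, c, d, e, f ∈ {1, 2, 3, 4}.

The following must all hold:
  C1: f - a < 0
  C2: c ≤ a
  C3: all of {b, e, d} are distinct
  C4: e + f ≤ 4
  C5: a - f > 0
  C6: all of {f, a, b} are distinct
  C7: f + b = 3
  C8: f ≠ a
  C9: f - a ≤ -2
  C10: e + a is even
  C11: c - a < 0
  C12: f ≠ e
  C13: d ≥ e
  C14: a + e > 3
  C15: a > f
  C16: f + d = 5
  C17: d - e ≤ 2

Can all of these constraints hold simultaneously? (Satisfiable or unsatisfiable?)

Satisfiable

Try a = 3, b = 2, c = 2, d = 4, e = 3, f = 1.
Check constraint 1: f - a = -2; constraint 4: e + f = 4. The remaining constraints are straightforward to verify.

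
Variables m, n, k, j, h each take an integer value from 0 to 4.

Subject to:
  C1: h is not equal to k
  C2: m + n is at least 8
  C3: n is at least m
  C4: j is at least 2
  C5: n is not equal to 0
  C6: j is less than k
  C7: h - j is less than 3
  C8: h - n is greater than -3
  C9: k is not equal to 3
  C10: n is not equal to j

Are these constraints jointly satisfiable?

Satisfiable

Try m = 4, n = 4, k = 4, j = 3, h = 3.
Check constraint 2: m + n = 8; constraint 7: h - j = 0; constraint 8: h - n = -1. The remaining constraints are straightforward to verify.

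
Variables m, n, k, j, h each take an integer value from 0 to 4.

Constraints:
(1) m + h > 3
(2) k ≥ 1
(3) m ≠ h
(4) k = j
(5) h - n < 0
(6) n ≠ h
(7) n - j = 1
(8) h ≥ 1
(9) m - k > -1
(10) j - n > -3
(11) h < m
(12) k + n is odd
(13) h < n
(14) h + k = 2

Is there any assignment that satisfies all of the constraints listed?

Try m = 3, n = 2, k = 1, j = 1, h = 1.
Check constraint 1: m + h = 4; constraint 5: h - n = -1; constraint 7: n - j = 1. The remaining constraints are straightforward to verify.

Satisfiable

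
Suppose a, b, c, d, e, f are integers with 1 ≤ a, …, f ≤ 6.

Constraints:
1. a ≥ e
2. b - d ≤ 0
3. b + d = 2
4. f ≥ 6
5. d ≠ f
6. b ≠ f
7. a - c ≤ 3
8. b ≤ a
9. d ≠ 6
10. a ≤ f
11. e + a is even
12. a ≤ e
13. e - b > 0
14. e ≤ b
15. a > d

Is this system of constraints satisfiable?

Unsatisfiable

Constraints 2, 12, 14, and 15 give a ≤ e, e ≤ b, b ≤ d, d < a. Chaining: a ≤ e ≤ b ≤ d < a, which forces a < a — impossible.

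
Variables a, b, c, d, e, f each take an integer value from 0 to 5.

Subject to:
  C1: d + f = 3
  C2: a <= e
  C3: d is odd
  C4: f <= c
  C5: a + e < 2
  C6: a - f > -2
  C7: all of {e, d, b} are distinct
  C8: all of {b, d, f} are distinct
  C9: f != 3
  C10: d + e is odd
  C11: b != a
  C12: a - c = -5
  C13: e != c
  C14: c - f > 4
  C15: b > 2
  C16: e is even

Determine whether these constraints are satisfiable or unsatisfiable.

Satisfiable

Setting (a, b, c, d, e, f) = (0, 5, 5, 3, 0, 0) satisfies everything: constraint 1: d + f = 3; constraint 5: a + e = 0; constraint 6: a - f = 0, and the others follow.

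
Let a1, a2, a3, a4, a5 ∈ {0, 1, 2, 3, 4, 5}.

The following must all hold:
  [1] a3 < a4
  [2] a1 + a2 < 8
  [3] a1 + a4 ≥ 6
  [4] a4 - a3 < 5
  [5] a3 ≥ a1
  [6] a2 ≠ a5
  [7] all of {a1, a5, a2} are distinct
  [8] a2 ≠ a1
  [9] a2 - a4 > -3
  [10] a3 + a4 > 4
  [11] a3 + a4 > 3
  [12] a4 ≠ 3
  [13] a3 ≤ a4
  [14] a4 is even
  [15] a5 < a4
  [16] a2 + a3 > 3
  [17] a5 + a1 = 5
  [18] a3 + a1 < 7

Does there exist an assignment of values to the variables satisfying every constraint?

Setting (a1, a2, a3, a4, a5) = (2, 4, 2, 4, 3) satisfies everything: constraint 2: a1 + a2 = 6; constraint 3: a1 + a4 = 6; constraint 4: a4 - a3 = 2, and the others follow.

Satisfiable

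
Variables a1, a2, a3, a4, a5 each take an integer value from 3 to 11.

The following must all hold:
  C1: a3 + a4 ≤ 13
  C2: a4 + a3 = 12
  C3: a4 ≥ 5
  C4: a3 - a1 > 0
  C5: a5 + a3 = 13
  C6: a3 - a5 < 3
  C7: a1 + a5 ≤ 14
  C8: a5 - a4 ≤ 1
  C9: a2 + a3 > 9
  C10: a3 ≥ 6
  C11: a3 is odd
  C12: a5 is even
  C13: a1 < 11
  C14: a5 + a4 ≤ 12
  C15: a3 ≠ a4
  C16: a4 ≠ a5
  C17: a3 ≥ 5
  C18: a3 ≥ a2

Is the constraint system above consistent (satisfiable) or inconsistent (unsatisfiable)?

Satisfiable

One satisfying assignment is a1 = 5, a2 = 5, a3 = 7, a4 = 5, a5 = 6.
For the less obvious constraints — constraint 1: a3 + a4 = 12; constraint 2: a4 + a3 = 12 — and the others hold by inspection.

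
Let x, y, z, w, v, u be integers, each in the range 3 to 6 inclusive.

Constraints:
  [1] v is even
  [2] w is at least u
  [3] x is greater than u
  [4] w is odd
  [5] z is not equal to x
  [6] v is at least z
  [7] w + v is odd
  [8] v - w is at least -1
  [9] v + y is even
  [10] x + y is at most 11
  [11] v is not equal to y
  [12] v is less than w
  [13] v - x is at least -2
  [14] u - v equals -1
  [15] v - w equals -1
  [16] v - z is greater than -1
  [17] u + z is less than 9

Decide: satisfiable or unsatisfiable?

The assignment x = 5, y = 6, z = 3, w = 5, v = 4, u = 3 works:
  constraint 8 holds since v - w = -1.
  constraint 10 holds since x + y = 11.
The rest check out directly.

Satisfiable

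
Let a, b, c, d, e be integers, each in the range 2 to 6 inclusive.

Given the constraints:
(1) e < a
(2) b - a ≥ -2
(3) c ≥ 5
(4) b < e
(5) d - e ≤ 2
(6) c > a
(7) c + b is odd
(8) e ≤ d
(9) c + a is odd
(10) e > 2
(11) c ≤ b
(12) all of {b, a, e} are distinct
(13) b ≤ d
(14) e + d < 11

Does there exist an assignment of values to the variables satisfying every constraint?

Constraints 1, 4, 6, and 11 give a < c, c ≤ b, b < e, e < a. Chaining: a < c ≤ b < e < a, which forces a < a — impossible.

Unsatisfiable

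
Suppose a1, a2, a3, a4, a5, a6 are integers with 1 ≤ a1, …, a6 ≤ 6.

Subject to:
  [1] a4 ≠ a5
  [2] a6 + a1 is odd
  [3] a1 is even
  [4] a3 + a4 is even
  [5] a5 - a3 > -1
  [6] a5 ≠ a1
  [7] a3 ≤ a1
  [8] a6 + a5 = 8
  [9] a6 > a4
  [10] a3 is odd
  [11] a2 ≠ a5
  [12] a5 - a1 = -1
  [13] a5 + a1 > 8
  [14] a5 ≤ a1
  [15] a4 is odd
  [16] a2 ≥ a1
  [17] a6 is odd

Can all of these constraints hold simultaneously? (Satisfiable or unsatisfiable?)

Try a1 = 6, a2 = 6, a3 = 5, a4 = 1, a5 = 5, a6 = 3.
Check constraint 5: a5 - a3 = 0; constraint 8: a6 + a5 = 8; constraint 12: a5 - a1 = -1. The remaining constraints are straightforward to verify.

Satisfiable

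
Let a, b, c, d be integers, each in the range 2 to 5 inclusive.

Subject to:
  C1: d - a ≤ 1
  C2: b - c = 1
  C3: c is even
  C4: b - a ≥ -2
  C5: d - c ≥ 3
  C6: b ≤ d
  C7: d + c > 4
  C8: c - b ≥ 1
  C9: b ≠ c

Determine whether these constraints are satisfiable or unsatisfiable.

Unsatisfiable

Constraints 1, 4, 5, and 8 give c − b ≥ 1, b − a ≥ -2, a − d ≥ -1, d − c ≥ 3.
Adding all 4 inequalities: the left sides telescope to 0, and the right sides sum to 1 + (-2) + (-1) + 3 = 1. So 0 ≥ 1, which is false.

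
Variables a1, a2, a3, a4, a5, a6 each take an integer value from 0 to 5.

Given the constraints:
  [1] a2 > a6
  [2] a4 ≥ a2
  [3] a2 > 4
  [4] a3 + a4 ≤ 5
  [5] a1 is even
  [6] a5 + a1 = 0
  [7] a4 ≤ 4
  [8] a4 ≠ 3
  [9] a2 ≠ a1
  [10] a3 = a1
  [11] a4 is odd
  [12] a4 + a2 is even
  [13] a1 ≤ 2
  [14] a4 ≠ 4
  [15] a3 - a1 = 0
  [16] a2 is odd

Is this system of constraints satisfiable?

Unsatisfiable

From constraint 3: a2 ≥ 5. From constraints 2 and 7: a2 ≤ a4 and a4 ≤ 4, so a2 ≤ 4. But 4 < 5, so no value of a2 works.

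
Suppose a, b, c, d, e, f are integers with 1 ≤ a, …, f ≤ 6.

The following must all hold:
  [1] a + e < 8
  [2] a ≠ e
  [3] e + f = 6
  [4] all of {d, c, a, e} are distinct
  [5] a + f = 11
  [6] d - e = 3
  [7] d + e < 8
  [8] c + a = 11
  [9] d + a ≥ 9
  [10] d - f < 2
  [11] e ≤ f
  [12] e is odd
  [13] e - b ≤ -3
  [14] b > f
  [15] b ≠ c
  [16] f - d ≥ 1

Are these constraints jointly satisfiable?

Satisfiable

The assignment a = 6, b = 6, c = 5, d = 4, e = 1, f = 5 works:
  constraint 1 holds since a + e = 7.
  constraint 3 holds since e + f = 6.
  constraint 5 holds since a + f = 11.
The rest check out directly.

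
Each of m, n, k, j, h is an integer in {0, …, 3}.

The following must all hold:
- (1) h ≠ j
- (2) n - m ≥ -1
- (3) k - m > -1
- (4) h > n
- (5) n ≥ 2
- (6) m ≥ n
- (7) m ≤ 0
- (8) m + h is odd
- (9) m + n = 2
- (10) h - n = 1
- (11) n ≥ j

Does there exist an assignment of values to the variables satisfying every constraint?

Unsatisfiable

From constraints 5 and 6: m ≥ n and n ≥ 2, so m ≥ 2. From constraint 7: m ≤ 0. But 0 < 2, so no value of m works.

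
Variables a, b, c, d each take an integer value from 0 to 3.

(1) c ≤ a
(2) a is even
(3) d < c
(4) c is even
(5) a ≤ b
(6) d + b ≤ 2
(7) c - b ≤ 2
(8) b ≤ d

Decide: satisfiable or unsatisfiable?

Constraints 1, 3, 5, and 8 give a ≤ b, b ≤ d, d < c, c ≤ a. Chaining: a ≤ b ≤ d < c ≤ a, which forces a < a — impossible.

Unsatisfiable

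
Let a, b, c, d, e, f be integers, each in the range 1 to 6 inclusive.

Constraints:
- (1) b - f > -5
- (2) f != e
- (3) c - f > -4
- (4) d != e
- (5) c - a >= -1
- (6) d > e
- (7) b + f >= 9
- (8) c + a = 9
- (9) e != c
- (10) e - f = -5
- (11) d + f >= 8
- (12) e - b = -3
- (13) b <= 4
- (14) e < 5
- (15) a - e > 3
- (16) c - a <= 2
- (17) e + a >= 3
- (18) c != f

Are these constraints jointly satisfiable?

Try a = 5, b = 4, c = 4, d = 4, e = 1, f = 6.
Check constraint 1: b - f = -2; constraint 3: c - f = -2. The remaining constraints are straightforward to verify.

Satisfiable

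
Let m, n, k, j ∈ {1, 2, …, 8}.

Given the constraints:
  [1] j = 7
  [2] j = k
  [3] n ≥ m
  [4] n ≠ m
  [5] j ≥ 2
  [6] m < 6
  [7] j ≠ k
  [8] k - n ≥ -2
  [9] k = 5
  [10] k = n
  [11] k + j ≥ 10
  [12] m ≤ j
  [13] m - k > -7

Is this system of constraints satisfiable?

Unsatisfiable

Constraint 1 fixes j = 7 and constraint 9 fixes k = 5, but constraint 2 requires j = k. Since 7 ≠ 5, contradiction.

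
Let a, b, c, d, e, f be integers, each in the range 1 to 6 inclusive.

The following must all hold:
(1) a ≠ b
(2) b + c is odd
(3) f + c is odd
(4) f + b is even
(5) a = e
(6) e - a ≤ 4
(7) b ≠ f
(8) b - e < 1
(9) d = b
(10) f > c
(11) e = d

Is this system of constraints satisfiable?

Unsatisfiable

From constraints 5, 9, and 11, a = e = d = b, so a = b. But constraint 1 says a ≠ b. Contradiction.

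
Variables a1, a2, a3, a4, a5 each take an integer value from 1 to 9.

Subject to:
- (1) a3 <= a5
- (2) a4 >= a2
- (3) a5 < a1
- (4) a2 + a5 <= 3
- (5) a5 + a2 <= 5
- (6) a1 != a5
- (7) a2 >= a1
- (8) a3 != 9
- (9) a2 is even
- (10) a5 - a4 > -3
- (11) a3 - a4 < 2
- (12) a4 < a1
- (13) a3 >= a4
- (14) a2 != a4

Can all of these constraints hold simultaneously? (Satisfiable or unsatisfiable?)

Unsatisfiable

Constraints 1, 2, 3, 7, and 13 give a3 ≤ a5, a5 < a1, a1 ≤ a2, a2 ≤ a4, a4 ≤ a3. Chaining: a3 ≤ a5 < a1 ≤ a2 ≤ a4 ≤ a3, which forces a3 < a3 — impossible.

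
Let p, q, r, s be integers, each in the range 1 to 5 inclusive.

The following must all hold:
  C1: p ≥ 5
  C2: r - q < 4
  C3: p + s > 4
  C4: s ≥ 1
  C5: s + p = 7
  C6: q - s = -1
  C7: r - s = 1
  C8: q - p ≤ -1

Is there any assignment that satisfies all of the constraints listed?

Try p = 5, q = 1, r = 3, s = 2.
Check constraint 2: r - q = 2; constraint 3: p + s = 7; constraint 5: s + p = 7. The remaining constraints are straightforward to verify.

Satisfiable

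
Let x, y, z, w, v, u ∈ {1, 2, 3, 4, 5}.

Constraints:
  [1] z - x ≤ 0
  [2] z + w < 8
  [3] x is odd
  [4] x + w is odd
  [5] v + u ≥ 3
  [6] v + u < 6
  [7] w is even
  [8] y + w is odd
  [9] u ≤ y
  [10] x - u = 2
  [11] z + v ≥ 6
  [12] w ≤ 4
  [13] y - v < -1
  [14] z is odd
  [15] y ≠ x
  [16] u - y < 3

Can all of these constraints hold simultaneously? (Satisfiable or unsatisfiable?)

The assignment x = 3, y = 1, z = 3, w = 2, v = 3, u = 1 works:
  constraint 1 holds since z - x = 0.
  constraint 2 holds since z + w = 5.
The rest check out directly.

Satisfiable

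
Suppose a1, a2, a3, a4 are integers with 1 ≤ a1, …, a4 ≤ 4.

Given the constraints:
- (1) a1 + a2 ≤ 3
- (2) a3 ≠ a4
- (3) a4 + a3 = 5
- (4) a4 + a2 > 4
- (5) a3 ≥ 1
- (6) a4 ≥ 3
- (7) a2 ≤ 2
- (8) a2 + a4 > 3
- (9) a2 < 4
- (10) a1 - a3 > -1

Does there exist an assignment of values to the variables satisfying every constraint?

Setting (a1, a2, a3, a4) = (1, 1, 1, 4) satisfies everything: constraint 1: a1 + a2 = 2; constraint 3: a4 + a3 = 5; constraint 4: a4 + a2 = 5, and the others follow.

Satisfiable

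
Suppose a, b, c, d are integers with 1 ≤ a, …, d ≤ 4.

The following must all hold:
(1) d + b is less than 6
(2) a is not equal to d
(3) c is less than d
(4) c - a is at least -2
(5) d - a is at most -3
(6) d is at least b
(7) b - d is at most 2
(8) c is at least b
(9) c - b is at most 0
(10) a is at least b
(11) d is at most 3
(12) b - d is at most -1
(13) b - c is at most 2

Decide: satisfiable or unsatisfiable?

Constraints 4, 5, 9, and 12 give d − b ≥ 1, b − c ≥ 0, c − a ≥ -2, a − d ≥ 3.
Adding all 4 inequalities: the left sides telescope to 0, and the right sides sum to 1 + 0 + (-2) + 3 = 2. So 0 ≥ 2, which is false.

Unsatisfiable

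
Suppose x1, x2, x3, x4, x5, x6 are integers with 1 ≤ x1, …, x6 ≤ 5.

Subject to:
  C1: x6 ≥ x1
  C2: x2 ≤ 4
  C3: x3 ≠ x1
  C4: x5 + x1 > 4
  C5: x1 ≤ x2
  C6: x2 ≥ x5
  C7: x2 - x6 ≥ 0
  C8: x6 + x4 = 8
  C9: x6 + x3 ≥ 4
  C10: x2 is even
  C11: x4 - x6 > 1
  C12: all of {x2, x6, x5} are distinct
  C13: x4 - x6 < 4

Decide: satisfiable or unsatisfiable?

One satisfying assignment is x1 = 3, x2 = 4, x3 = 1, x4 = 5, x5 = 2, x6 = 3.
For the less obvious constraints — constraint 4: x5 + x1 = 5; constraint 7: x2 - x6 = 1; constraint 8: x6 + x4 = 8 — and the others hold by inspection.

Satisfiable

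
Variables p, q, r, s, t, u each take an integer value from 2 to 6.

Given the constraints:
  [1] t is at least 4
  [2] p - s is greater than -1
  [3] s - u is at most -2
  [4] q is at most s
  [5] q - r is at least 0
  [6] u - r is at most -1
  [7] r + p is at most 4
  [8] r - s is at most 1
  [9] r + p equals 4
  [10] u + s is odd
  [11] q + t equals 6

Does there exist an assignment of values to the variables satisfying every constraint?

Unsatisfiable

Constraints 3, 6, and 8 give u − s ≥ 2, s − r ≥ -1, r − u ≥ 1.
Adding all 3 inequalities: the left sides telescope to 0, and the right sides sum to 2 + (-1) + 1 = 2. So 0 ≥ 2, which is false.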